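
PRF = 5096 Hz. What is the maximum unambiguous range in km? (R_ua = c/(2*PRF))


R_ua = 3e8 / (2 * 5096) = 29434.9 m = 29.4 km

29.4 km


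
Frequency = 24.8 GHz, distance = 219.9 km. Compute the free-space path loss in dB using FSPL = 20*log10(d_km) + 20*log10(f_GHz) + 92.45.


20*log10(219.9) = 46.84
20*log10(24.8) = 27.89
FSPL = 167.2 dB

167.2 dB


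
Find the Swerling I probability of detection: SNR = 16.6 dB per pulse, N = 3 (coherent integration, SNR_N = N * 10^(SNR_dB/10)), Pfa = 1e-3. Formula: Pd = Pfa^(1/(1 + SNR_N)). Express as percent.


SNR_lin = 10^(16.6/10) = 45.70882
SNR_N = 3 * 45.70882 = 137.12646
1/(1 + SNR_N) = 1/138.12646 = 0.0072397
Pd = (1e-3)^0.0072397 = 0.95122
Pd = 95.1%

95.1%


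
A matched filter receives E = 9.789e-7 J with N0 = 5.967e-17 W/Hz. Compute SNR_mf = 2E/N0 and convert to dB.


SNR_lin = 2 * 9.789e-7 / 5.967e-17 = 3.281e10
SNR_dB = 10*log10(3.281e10) = 105.2 dB

105.2 dB


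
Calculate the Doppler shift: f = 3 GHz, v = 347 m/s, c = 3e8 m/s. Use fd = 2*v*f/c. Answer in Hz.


fd = 2 * 347 * 3000000000.0 / 3e8 = 6940.0 Hz

6940.0 Hz


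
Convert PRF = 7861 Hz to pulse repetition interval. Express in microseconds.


PRI = 1/7861 = 0.0001272103 s = 127.2 us

127.2 us


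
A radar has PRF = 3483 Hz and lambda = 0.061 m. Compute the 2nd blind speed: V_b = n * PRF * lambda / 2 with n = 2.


V_blind = 2 * 3483 * 0.061 / 2 = 212.5 m/s

212.5 m/s


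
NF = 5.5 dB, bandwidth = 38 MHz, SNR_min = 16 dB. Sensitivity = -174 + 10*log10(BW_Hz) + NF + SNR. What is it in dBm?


10*log10(38000000.0) = 75.8
S = -174 + 75.8 + 5.5 + 16 = -76.7 dBm

-76.7 dBm


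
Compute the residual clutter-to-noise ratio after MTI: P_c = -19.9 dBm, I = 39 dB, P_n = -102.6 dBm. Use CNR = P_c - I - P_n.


CNR = -19.9 - 39 - (-102.6) = 43.7 dB

43.7 dB


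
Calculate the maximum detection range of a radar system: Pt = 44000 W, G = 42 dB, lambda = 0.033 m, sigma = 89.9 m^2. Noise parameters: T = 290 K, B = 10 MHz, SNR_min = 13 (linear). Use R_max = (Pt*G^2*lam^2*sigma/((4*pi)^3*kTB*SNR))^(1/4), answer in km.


G_lin = 10^(42/10) = 15848.931925
R^4 = 44000 * 15848.931925^2 * 0.033^2 * 89.9 / ((4*pi)^3 * 1.38e-23 * 290 * 10000000.0 * 13)
R^4 = 1.04807e21 m^4
R_max = (1.04807e21)^(1/4) = 179927.5 m = 179.9 km

179.9 km


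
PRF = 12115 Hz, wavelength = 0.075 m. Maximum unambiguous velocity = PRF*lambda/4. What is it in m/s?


V_ua = 12115 * 0.075 / 4 = 227.2 m/s

227.2 m/s


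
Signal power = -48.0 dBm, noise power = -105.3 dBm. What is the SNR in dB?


SNR = -48.0 - (-105.3) = 57.3 dB

57.3 dB


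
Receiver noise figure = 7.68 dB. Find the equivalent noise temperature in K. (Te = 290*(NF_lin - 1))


NF_lin = 10^(7.68/10) = 5.861382
Te = 290 * (5.861382 - 1) = 1409.8 K

1409.8 K


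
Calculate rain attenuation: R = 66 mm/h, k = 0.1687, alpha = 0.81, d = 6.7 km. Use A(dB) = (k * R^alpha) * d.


gamma = 0.1687 * 66^0.81 = 5.022798 dB/km
A = 5.022798 * 6.7 = 33.65 dB

33.65 dB


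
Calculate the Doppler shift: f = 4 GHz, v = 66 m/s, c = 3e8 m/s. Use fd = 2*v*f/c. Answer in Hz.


fd = 2 * 66 * 4000000000.0 / 3e8 = 1760.0 Hz

1760.0 Hz


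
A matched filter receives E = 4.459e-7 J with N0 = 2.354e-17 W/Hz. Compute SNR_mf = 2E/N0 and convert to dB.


SNR_lin = 2 * 4.459e-7 / 2.354e-17 = 3.788e10
SNR_dB = 10*log10(3.788e10) = 105.8 dB

105.8 dB


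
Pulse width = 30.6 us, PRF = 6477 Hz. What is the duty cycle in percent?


DC = 30.6e-6 * 6477 * 100 = 19.82%

19.82%


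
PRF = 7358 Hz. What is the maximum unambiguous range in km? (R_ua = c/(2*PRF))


R_ua = 3e8 / (2 * 7358) = 20386.0 m = 20.4 km

20.4 km


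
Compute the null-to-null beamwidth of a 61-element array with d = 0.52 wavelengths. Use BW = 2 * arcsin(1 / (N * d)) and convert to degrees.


1/(N*d) = 1/(61*0.52) = 0.031526
BW = 2*arcsin(0.031526) = 3.6 degrees

3.6 degrees


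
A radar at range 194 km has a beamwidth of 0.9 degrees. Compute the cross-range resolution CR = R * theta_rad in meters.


BW_rad = 0.015707963
CR = 194000 * 0.015707963 = 3047.3 m

3047.3 m


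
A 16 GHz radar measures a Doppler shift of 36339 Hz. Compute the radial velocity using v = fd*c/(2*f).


v = 36339 * 3e8 / (2 * 16000000000.0) = 340.7 m/s

340.7 m/s


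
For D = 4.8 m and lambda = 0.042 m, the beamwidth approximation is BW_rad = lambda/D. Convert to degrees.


BW_rad = 0.042 / 4.8 = 0.00875
BW_deg = 0.5 degrees

0.5 degrees


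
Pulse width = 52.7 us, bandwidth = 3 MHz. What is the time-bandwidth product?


TBP = 52.7 * 3 = 158.1

158.1


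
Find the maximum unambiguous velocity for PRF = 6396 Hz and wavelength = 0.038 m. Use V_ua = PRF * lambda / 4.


V_ua = 6396 * 0.038 / 4 = 60.8 m/s

60.8 m/s


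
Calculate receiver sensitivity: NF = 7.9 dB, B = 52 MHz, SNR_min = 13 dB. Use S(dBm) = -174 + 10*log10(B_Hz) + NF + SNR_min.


10*log10(52000000.0) = 77.16
S = -174 + 77.16 + 7.9 + 13 = -75.9 dBm

-75.9 dBm


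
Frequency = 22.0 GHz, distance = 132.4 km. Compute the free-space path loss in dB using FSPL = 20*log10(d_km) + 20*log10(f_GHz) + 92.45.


20*log10(132.4) = 42.44
20*log10(22.0) = 26.85
FSPL = 161.7 dB

161.7 dB


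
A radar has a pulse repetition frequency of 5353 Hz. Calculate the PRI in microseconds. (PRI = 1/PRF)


PRI = 1/5353 = 0.0001868111 s = 186.8 us

186.8 us


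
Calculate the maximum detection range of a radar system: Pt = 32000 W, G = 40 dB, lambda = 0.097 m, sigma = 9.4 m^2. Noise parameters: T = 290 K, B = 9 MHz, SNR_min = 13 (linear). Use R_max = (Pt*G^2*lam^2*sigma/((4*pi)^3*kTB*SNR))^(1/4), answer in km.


G_lin = 10^(40/10) = 10000.0
R^4 = 32000 * 10000.0^2 * 0.097^2 * 9.4 / ((4*pi)^3 * 1.38e-23 * 290 * 9000000.0 * 13)
R^4 = 3.04599e20 m^4
R_max = (3.04599e20)^(1/4) = 132108.9 m = 132.1 km

132.1 km


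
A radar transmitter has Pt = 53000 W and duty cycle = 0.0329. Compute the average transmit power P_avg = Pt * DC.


P_avg = 53000 * 0.0329 = 1743.7 W

1743.7 W


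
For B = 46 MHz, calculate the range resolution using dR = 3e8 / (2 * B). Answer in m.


dR = 3e8 / (2 * 46000000.0) = 3.26 m

3.26 m


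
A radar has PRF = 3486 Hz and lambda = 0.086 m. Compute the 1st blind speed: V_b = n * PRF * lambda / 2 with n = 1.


V_blind = 1 * 3486 * 0.086 / 2 = 149.9 m/s

149.9 m/s


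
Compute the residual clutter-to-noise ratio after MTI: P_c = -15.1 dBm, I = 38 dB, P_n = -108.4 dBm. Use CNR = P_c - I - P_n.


CNR = -15.1 - 38 - (-108.4) = 55.3 dB

55.3 dB


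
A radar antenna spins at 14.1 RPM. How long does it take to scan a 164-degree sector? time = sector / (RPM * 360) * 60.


t = 164 / (14.1 * 360) * 60 = 1.94 s

1.94 s


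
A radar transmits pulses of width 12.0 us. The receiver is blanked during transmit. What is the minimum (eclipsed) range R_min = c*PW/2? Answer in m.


R_min = 3e8 * 12.0e-6 / 2 = 1800.0 m

1800.0 m


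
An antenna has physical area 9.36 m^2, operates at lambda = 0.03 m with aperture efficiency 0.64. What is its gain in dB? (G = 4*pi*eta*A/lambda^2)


G_linear = 4*pi*0.64*9.36/0.03^2 = 83641.76
G_dB = 10*log10(83641.76) = 49.2 dB

49.2 dB


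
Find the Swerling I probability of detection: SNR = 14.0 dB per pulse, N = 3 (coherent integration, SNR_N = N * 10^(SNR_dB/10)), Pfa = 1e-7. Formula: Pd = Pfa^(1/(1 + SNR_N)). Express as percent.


SNR_lin = 10^(14.0/10) = 25.11886
SNR_N = 3 * 25.11886 = 75.35658
1/(1 + SNR_N) = 1/76.35658 = 0.0130964
Pd = (1e-7)^0.0130964 = 0.8097
Pd = 81.0%

81.0%


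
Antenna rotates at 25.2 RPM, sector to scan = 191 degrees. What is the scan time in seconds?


t = 191 / (25.2 * 360) * 60 = 1.26 s

1.26 s


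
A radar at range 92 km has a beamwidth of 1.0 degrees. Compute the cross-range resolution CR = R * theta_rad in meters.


BW_rad = 0.017453293
CR = 92000 * 0.017453293 = 1605.7 m

1605.7 m


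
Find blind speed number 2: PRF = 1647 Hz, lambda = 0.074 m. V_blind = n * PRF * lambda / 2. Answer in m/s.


V_blind = 2 * 1647 * 0.074 / 2 = 121.9 m/s

121.9 m/s


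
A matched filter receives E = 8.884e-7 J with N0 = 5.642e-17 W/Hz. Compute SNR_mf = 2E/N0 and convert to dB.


SNR_lin = 2 * 8.884e-7 / 5.642e-17 = 3.149e10
SNR_dB = 10*log10(3.149e10) = 105.0 dB

105.0 dB


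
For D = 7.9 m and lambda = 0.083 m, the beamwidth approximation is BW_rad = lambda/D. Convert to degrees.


BW_rad = 0.083 / 7.9 = 0.010506
BW_deg = 0.6 degrees

0.6 degrees


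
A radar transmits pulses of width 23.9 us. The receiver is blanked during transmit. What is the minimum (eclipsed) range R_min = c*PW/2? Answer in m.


R_min = 3e8 * 23.9e-6 / 2 = 3585.0 m

3585.0 m


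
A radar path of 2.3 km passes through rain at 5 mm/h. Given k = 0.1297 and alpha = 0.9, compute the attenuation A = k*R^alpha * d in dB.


gamma = 0.1297 * 5^0.9 = 0.552094 dB/km
A = 0.552094 * 2.3 = 1.27 dB

1.27 dB


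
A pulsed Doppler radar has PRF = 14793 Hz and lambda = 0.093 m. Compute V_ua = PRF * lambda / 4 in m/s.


V_ua = 14793 * 0.093 / 4 = 343.9 m/s

343.9 m/s


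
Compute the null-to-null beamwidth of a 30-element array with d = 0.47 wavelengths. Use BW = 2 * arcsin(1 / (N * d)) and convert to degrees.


1/(N*d) = 1/(30*0.47) = 0.070922
BW = 2*arcsin(0.070922) = 8.1 degrees

8.1 degrees


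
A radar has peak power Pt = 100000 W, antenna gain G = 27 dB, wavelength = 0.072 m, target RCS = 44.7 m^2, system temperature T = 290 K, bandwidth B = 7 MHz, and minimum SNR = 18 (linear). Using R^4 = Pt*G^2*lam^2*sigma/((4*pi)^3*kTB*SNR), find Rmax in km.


G_lin = 10^(27/10) = 501.187234
R^4 = 100000 * 501.187234^2 * 0.072^2 * 44.7 / ((4*pi)^3 * 1.38e-23 * 290 * 7000000.0 * 18)
R^4 = 5.81695e18 m^4
R_max = (5.81695e18)^(1/4) = 49110.4 m = 49.1 km

49.1 km


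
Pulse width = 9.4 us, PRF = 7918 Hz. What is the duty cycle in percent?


DC = 9.4e-6 * 7918 * 100 = 7.44%

7.44%


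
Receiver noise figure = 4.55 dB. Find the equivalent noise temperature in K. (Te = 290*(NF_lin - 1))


NF_lin = 10^(4.55/10) = 2.851018
Te = 290 * (2.851018 - 1) = 536.8 K

536.8 K


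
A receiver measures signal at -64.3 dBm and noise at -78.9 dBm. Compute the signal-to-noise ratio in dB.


SNR = -64.3 - (-78.9) = 14.6 dB

14.6 dB


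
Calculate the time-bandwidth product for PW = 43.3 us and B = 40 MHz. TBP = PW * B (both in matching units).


TBP = 43.3 * 40 = 1732.0

1732.0


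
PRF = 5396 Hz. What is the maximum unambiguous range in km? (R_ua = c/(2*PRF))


R_ua = 3e8 / (2 * 5396) = 27798.4 m = 27.8 km

27.8 km


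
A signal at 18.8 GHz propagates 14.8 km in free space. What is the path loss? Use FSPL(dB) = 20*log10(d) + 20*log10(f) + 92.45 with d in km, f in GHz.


20*log10(14.8) = 23.41
20*log10(18.8) = 25.48
FSPL = 141.3 dB

141.3 dB


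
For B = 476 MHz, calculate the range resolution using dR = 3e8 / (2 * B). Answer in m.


dR = 3e8 / (2 * 476000000.0) = 0.32 m

0.32 m


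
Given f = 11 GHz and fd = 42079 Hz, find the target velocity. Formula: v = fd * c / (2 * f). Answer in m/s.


v = 42079 * 3e8 / (2 * 11000000000.0) = 573.8 m/s

573.8 m/s


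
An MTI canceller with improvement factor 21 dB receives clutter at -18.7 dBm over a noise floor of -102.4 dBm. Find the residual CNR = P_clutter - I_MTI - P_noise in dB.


CNR = -18.7 - 21 - (-102.4) = 62.7 dB

62.7 dB


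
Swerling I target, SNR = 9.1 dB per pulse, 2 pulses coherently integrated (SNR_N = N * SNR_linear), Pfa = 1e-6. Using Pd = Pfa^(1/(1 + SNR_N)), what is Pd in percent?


SNR_lin = 10^(9.1/10) = 8.12831
SNR_N = 2 * 8.12831 = 16.25662
1/(1 + SNR_N) = 1/17.25662 = 0.0579488
Pd = (1e-6)^0.0579488 = 0.44906
Pd = 44.9%

44.9%


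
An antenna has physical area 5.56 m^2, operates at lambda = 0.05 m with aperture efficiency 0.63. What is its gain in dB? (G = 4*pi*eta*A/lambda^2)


G_linear = 4*pi*0.63*5.56/0.05^2 = 17606.99
G_dB = 10*log10(17606.99) = 42.5 dB

42.5 dB


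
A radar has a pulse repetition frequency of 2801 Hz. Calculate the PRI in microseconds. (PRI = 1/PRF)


PRI = 1/2801 = 0.0003570154 s = 357.0 us

357.0 us


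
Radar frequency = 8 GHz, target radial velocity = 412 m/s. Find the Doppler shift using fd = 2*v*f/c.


fd = 2 * 412 * 8000000000.0 / 3e8 = 21973.3 Hz

21973.3 Hz


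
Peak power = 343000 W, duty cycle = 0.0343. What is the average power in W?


P_avg = 343000 * 0.0343 = 11764.9 W

11764.9 W


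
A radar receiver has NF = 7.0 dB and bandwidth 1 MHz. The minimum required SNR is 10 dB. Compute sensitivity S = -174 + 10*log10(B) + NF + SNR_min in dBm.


10*log10(1000000.0) = 60.0
S = -174 + 60.0 + 7.0 + 10 = -97.0 dBm

-97.0 dBm


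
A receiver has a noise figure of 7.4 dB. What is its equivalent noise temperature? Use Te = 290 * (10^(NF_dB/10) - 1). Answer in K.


NF_lin = 10^(7.4/10) = 5.495409
Te = 290 * (5.495409 - 1) = 1303.7 K

1303.7 K


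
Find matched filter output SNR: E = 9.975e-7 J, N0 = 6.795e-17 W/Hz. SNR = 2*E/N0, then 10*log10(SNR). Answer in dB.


SNR_lin = 2 * 9.975e-7 / 6.795e-17 = 2.936e10
SNR_dB = 10*log10(2.936e10) = 104.7 dB

104.7 dB


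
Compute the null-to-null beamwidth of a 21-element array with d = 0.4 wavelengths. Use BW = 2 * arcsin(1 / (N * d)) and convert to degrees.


1/(N*d) = 1/(21*0.4) = 0.119048
BW = 2*arcsin(0.119048) = 13.7 degrees

13.7 degrees


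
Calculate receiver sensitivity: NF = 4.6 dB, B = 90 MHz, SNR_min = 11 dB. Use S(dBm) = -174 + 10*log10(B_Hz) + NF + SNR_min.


10*log10(90000000.0) = 79.54
S = -174 + 79.54 + 4.6 + 11 = -78.9 dBm

-78.9 dBm


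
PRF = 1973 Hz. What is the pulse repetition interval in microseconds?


PRI = 1/1973 = 0.0005068424 s = 506.8 us

506.8 us


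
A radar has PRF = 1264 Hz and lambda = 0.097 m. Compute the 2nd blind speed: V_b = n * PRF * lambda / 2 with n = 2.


V_blind = 2 * 1264 * 0.097 / 2 = 122.6 m/s

122.6 m/s


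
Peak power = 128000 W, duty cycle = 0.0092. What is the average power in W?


P_avg = 128000 * 0.0092 = 1177.6 W

1177.6 W


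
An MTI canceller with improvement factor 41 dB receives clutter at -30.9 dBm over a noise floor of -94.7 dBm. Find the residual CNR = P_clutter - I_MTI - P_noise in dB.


CNR = -30.9 - 41 - (-94.7) = 22.8 dB

22.8 dB


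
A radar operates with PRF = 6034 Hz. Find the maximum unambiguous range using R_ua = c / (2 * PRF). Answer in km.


R_ua = 3e8 / (2 * 6034) = 24859.1 m = 24.9 km

24.9 km


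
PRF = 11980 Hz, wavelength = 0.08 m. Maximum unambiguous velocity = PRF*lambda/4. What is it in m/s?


V_ua = 11980 * 0.08 / 4 = 239.6 m/s

239.6 m/s


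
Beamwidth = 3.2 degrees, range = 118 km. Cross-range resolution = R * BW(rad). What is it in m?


BW_rad = 0.055850536
CR = 118000 * 0.055850536 = 6590.4 m

6590.4 m


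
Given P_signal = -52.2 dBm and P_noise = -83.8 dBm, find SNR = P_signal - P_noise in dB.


SNR = -52.2 - (-83.8) = 31.6 dB

31.6 dB


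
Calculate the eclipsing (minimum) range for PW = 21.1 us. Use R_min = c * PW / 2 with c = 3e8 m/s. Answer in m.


R_min = 3e8 * 21.1e-6 / 2 = 3165.0 m

3165.0 m


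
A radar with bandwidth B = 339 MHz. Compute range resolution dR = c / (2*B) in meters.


dR = 3e8 / (2 * 339000000.0) = 0.44 m

0.44 m


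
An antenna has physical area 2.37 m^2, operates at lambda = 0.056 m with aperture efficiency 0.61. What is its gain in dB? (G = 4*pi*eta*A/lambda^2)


G_linear = 4*pi*0.61*2.37/0.056^2 = 5793.11
G_dB = 10*log10(5793.11) = 37.6 dB

37.6 dB


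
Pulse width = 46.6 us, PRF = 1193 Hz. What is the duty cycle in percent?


DC = 46.6e-6 * 1193 * 100 = 5.56%

5.56%


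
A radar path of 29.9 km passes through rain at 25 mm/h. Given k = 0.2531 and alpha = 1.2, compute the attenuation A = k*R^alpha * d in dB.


gamma = 0.2531 * 25^1.2 = 12.04537 dB/km
A = 12.04537 * 29.9 = 360.16 dB

360.16 dB


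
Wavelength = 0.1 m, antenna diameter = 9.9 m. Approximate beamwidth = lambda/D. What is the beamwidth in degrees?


BW_rad = 0.1 / 9.9 = 0.010101
BW_deg = 0.58 degrees

0.58 degrees


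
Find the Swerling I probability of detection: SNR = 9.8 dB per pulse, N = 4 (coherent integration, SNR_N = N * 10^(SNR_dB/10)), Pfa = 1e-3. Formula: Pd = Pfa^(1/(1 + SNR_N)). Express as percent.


SNR_lin = 10^(9.8/10) = 9.54993
SNR_N = 4 * 9.54993 = 38.19972
1/(1 + SNR_N) = 1/39.19972 = 0.0255104
Pd = (1e-3)^0.0255104 = 0.83843
Pd = 83.8%

83.8%


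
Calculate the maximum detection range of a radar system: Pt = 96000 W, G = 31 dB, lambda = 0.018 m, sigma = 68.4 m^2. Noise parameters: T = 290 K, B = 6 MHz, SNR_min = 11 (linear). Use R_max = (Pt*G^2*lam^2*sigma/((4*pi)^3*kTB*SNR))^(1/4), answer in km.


G_lin = 10^(31/10) = 1258.925412
R^4 = 96000 * 1258.925412^2 * 0.018^2 * 68.4 / ((4*pi)^3 * 1.38e-23 * 290 * 6000000.0 * 11)
R^4 = 6.43312e18 m^4
R_max = (6.43312e18)^(1/4) = 50362.3 m = 50.4 km

50.4 km


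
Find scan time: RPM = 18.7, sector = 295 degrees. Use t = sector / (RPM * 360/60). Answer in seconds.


t = 295 / (18.7 * 360) * 60 = 2.63 s

2.63 s


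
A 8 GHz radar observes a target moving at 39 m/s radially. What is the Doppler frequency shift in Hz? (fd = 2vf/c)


fd = 2 * 39 * 8000000000.0 / 3e8 = 2080.0 Hz

2080.0 Hz


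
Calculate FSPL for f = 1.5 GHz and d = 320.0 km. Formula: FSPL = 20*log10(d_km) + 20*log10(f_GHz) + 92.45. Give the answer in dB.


20*log10(320.0) = 50.1
20*log10(1.5) = 3.52
FSPL = 146.1 dB

146.1 dB


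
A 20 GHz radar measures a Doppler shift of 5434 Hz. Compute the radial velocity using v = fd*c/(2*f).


v = 5434 * 3e8 / (2 * 20000000000.0) = 40.8 m/s

40.8 m/s


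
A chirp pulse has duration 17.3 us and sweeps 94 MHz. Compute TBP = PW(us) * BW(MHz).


TBP = 17.3 * 94 = 1626.2

1626.2


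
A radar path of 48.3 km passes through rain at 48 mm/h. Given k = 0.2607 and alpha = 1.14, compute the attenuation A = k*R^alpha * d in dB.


gamma = 0.2607 * 48^1.14 = 21.515728 dB/km
A = 21.515728 * 48.3 = 1039.21 dB

1039.21 dB


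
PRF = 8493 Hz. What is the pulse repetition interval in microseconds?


PRI = 1/8493 = 0.000117744 s = 117.7 us

117.7 us


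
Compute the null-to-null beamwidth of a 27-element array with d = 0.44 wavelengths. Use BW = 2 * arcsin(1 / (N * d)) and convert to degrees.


1/(N*d) = 1/(27*0.44) = 0.084175
BW = 2*arcsin(0.084175) = 9.7 degrees

9.7 degrees


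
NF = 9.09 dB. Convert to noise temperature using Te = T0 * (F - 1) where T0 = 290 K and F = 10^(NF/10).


NF_lin = 10^(9.09/10) = 8.109611
Te = 290 * (8.109611 - 1) = 2061.8 K

2061.8 K


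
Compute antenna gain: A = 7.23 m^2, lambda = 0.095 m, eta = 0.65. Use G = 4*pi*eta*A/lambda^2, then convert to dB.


G_linear = 4*pi*0.65*7.23/0.095^2 = 6543.56
G_dB = 10*log10(6543.56) = 38.2 dB

38.2 dB


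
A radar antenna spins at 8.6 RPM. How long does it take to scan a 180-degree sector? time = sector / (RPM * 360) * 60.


t = 180 / (8.6 * 360) * 60 = 3.49 s

3.49 s


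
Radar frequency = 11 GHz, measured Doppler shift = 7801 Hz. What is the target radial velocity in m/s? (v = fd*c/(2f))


v = 7801 * 3e8 / (2 * 11000000000.0) = 106.4 m/s

106.4 m/s


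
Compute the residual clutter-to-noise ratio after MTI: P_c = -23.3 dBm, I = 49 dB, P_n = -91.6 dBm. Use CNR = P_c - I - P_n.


CNR = -23.3 - 49 - (-91.6) = 19.3 dB

19.3 dB


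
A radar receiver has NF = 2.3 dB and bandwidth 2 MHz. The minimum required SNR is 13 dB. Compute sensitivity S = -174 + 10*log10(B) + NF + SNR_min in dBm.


10*log10(2000000.0) = 63.01
S = -174 + 63.01 + 2.3 + 13 = -95.7 dBm

-95.7 dBm


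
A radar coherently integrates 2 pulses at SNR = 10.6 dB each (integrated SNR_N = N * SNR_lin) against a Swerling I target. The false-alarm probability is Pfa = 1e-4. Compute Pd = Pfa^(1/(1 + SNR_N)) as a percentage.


SNR_lin = 10^(10.6/10) = 11.48154
SNR_N = 2 * 11.48154 = 22.96308
1/(1 + SNR_N) = 1/23.96308 = 0.0417309
Pd = (1e-4)^0.0417309 = 0.68089
Pd = 68.1%

68.1%


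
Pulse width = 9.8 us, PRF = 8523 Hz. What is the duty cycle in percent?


DC = 9.8e-6 * 8523 * 100 = 8.35%

8.35%


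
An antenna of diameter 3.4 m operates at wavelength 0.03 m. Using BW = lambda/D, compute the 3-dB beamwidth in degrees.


BW_rad = 0.03 / 3.4 = 0.008824
BW_deg = 0.51 degrees

0.51 degrees


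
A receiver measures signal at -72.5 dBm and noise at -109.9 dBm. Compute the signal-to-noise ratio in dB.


SNR = -72.5 - (-109.9) = 37.4 dB

37.4 dB


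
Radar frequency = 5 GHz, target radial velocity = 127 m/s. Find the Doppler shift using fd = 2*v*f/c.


fd = 2 * 127 * 5000000000.0 / 3e8 = 4233.3 Hz

4233.3 Hz


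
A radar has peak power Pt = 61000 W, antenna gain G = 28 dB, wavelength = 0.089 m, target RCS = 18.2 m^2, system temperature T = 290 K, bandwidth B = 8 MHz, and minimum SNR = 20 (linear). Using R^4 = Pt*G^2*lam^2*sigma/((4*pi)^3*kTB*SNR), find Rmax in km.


G_lin = 10^(28/10) = 630.957344
R^4 = 61000 * 630.957344^2 * 0.089^2 * 18.2 / ((4*pi)^3 * 1.38e-23 * 290 * 8000000.0 * 20)
R^4 = 2.75521e18 m^4
R_max = (2.75521e18)^(1/4) = 40741.7 m = 40.7 km

40.7 km


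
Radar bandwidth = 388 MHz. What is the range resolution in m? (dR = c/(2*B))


dR = 3e8 / (2 * 388000000.0) = 0.39 m

0.39 m


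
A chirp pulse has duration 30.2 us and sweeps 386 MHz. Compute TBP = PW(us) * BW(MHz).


TBP = 30.2 * 386 = 11657.2

11657.2


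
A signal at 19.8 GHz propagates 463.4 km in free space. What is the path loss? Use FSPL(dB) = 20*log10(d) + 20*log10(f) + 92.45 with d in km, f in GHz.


20*log10(463.4) = 53.32
20*log10(19.8) = 25.93
FSPL = 171.7 dB

171.7 dB


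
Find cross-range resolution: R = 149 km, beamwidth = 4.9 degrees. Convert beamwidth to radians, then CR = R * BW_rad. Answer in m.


BW_rad = 0.085521133
CR = 149000 * 0.085521133 = 12742.6 m

12742.6 m


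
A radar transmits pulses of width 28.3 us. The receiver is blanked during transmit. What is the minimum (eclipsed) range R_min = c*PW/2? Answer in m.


R_min = 3e8 * 28.3e-6 / 2 = 4245.0 m

4245.0 m


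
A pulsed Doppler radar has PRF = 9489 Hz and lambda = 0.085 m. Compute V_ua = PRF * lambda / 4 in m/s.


V_ua = 9489 * 0.085 / 4 = 201.6 m/s

201.6 m/s


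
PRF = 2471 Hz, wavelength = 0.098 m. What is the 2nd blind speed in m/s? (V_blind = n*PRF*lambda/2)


V_blind = 2 * 2471 * 0.098 / 2 = 242.2 m/s

242.2 m/s


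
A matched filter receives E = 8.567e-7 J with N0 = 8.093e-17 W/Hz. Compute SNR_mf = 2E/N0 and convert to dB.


SNR_lin = 2 * 8.567e-7 / 8.093e-17 = 2.117e10
SNR_dB = 10*log10(2.117e10) = 103.3 dB

103.3 dB


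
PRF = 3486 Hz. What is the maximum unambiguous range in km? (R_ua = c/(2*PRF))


R_ua = 3e8 / (2 * 3486) = 43029.3 m = 43.0 km

43.0 km


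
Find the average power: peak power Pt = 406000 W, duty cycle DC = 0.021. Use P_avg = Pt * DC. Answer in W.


P_avg = 406000 * 0.021 = 8526.0 W

8526.0 W


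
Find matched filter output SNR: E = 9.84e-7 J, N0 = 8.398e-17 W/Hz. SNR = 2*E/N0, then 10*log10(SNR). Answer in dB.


SNR_lin = 2 * 9.84e-7 / 8.398e-17 = 2.343e10
SNR_dB = 10*log10(2.343e10) = 103.7 dB

103.7 dB


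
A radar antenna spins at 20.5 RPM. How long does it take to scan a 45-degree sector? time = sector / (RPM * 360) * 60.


t = 45 / (20.5 * 360) * 60 = 0.37 s

0.37 s


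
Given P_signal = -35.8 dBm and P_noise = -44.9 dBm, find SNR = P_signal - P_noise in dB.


SNR = -35.8 - (-44.9) = 9.1 dB

9.1 dB


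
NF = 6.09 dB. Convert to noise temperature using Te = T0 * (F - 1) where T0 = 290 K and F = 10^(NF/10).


NF_lin = 10^(6.09/10) = 4.064433
Te = 290 * (4.064433 - 1) = 888.7 K

888.7 K


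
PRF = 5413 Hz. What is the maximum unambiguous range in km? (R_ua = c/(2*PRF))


R_ua = 3e8 / (2 * 5413) = 27711.1 m = 27.7 km

27.7 km


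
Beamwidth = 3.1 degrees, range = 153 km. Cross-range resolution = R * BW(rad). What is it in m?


BW_rad = 0.054105207
CR = 153000 * 0.054105207 = 8278.1 m

8278.1 m


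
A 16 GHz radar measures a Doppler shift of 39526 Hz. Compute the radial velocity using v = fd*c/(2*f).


v = 39526 * 3e8 / (2 * 16000000000.0) = 370.6 m/s

370.6 m/s


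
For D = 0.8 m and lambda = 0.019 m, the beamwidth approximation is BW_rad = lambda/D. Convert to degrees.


BW_rad = 0.019 / 0.8 = 0.02375
BW_deg = 1.36 degrees

1.36 degrees


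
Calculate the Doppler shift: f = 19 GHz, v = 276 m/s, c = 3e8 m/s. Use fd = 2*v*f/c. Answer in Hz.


fd = 2 * 276 * 19000000000.0 / 3e8 = 34960.0 Hz

34960.0 Hz


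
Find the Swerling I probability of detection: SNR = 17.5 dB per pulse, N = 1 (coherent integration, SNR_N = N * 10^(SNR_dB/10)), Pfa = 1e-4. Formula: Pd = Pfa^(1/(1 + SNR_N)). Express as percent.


SNR_lin = 10^(17.5/10) = 56.23413
SNR_N = 1 * 56.23413 = 56.23413
1/(1 + SNR_N) = 1/57.23413 = 0.0174721
Pd = (1e-4)^0.0174721 = 0.85136
Pd = 85.1%

85.1%


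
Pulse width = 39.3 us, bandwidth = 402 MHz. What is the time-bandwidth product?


TBP = 39.3 * 402 = 15798.6

15798.6


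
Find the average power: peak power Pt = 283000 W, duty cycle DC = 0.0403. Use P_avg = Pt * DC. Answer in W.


P_avg = 283000 * 0.0403 = 11404.9 W

11404.9 W


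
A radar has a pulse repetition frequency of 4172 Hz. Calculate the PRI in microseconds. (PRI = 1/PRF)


PRI = 1/4172 = 0.0002396932 s = 239.7 us

239.7 us


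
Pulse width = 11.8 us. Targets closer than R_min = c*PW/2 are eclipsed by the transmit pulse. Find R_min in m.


R_min = 3e8 * 11.8e-6 / 2 = 1770.0 m

1770.0 m


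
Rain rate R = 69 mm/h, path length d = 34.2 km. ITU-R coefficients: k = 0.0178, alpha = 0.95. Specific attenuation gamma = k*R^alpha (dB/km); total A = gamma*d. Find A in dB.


gamma = 0.0178 * 69^0.95 = 0.993863 dB/km
A = 0.993863 * 34.2 = 33.99 dB

33.99 dB


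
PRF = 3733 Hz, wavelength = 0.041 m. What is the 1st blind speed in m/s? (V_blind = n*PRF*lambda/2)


V_blind = 1 * 3733 * 0.041 / 2 = 76.5 m/s

76.5 m/s


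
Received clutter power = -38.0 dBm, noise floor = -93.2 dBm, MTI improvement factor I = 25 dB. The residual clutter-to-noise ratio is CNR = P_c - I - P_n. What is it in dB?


CNR = -38.0 - 25 - (-93.2) = 30.2 dB

30.2 dB


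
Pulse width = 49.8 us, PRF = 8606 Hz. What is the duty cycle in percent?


DC = 49.8e-6 * 8606 * 100 = 42.86%

42.86%


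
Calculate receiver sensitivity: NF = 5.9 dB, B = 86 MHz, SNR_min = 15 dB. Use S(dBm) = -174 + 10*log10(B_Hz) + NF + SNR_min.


10*log10(86000000.0) = 79.34
S = -174 + 79.34 + 5.9 + 15 = -73.8 dBm

-73.8 dBm


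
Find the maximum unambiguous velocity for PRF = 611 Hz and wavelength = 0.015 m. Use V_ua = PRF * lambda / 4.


V_ua = 611 * 0.015 / 4 = 2.3 m/s

2.3 m/s


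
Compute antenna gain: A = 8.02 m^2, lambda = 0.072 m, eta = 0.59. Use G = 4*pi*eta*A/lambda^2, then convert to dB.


G_linear = 4*pi*0.59*8.02/0.072^2 = 11470.21
G_dB = 10*log10(11470.21) = 40.6 dB

40.6 dB


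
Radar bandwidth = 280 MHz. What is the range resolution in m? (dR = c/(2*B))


dR = 3e8 / (2 * 280000000.0) = 0.54 m

0.54 m


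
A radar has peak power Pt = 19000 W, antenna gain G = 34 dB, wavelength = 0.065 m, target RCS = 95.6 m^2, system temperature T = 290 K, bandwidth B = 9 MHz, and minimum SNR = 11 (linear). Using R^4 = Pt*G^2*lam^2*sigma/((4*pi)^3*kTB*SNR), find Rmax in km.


G_lin = 10^(34/10) = 2511.886432
R^4 = 19000 * 2511.886432^2 * 0.065^2 * 95.6 / ((4*pi)^3 * 1.38e-23 * 290 * 9000000.0 * 11)
R^4 = 6.1588e19 m^4
R_max = (6.1588e19)^(1/4) = 88587.8 m = 88.6 km

88.6 km


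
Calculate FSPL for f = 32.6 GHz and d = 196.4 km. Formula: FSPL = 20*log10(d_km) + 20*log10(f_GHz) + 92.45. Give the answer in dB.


20*log10(196.4) = 45.86
20*log10(32.6) = 30.26
FSPL = 168.6 dB

168.6 dB


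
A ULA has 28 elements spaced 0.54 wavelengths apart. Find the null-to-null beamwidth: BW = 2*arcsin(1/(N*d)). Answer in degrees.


1/(N*d) = 1/(28*0.54) = 0.066138
BW = 2*arcsin(0.066138) = 7.6 degrees

7.6 degrees


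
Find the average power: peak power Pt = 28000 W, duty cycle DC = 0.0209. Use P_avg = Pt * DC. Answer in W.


P_avg = 28000 * 0.0209 = 585.2 W

585.2 W


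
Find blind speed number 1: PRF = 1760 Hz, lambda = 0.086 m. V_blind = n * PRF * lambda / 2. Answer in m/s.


V_blind = 1 * 1760 * 0.086 / 2 = 75.7 m/s

75.7 m/s


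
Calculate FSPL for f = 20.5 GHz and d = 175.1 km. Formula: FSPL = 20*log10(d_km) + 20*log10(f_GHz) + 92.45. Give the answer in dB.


20*log10(175.1) = 44.87
20*log10(20.5) = 26.24
FSPL = 163.6 dB

163.6 dB


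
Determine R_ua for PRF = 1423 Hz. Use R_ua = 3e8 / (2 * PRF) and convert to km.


R_ua = 3e8 / (2 * 1423) = 105411.1 m = 105.4 km

105.4 km


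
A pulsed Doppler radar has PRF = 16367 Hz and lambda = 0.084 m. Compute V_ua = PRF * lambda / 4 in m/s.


V_ua = 16367 * 0.084 / 4 = 343.7 m/s

343.7 m/s


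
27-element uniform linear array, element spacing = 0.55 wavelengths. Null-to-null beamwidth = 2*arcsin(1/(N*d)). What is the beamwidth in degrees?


1/(N*d) = 1/(27*0.55) = 0.06734
BW = 2*arcsin(0.06734) = 7.7 degrees

7.7 degrees


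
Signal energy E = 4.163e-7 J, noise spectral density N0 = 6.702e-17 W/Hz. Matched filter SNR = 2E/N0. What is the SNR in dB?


SNR_lin = 2 * 4.163e-7 / 6.702e-17 = 1.242e10
SNR_dB = 10*log10(1.242e10) = 100.9 dB

100.9 dB


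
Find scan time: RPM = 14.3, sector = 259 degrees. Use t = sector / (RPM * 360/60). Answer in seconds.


t = 259 / (14.3 * 360) * 60 = 3.02 s

3.02 s


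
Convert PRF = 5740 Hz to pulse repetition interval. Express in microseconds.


PRI = 1/5740 = 0.000174216 s = 174.2 us

174.2 us


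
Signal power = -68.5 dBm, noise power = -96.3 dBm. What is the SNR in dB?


SNR = -68.5 - (-96.3) = 27.8 dB

27.8 dB


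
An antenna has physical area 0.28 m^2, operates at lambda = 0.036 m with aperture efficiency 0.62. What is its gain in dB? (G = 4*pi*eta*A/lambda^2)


G_linear = 4*pi*0.62*0.28/0.036^2 = 1683.27
G_dB = 10*log10(1683.27) = 32.3 dB

32.3 dB


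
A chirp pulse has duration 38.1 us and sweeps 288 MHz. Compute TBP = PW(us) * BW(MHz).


TBP = 38.1 * 288 = 10972.8

10972.8


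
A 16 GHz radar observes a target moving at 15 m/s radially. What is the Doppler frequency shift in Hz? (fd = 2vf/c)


fd = 2 * 15 * 16000000000.0 / 3e8 = 1600.0 Hz

1600.0 Hz


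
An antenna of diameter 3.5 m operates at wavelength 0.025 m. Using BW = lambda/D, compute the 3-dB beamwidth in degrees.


BW_rad = 0.025 / 3.5 = 0.007143
BW_deg = 0.41 degrees

0.41 degrees


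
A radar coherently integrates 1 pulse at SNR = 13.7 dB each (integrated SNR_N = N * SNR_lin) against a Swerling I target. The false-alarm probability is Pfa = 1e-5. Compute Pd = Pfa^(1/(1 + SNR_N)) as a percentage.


SNR_lin = 10^(13.7/10) = 23.44229
SNR_N = 1 * 23.44229 = 23.44229
1/(1 + SNR_N) = 1/24.44229 = 0.0409127
Pd = (1e-5)^0.0409127 = 0.62436
Pd = 62.4%

62.4%


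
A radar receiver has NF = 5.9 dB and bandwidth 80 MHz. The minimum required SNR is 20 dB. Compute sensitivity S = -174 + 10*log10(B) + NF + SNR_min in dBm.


10*log10(80000000.0) = 79.03
S = -174 + 79.03 + 5.9 + 20 = -69.1 dBm

-69.1 dBm


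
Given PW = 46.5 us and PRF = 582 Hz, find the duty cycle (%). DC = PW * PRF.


DC = 46.5e-6 * 582 * 100 = 2.71%

2.71%


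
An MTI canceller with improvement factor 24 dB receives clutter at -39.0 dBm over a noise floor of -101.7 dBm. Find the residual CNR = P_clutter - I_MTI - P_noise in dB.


CNR = -39.0 - 24 - (-101.7) = 38.7 dB

38.7 dB


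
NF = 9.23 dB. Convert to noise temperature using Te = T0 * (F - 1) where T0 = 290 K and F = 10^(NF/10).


NF_lin = 10^(9.23/10) = 8.375293
Te = 290 * (8.375293 - 1) = 2138.8 K

2138.8 K


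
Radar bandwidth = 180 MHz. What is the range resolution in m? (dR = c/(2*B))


dR = 3e8 / (2 * 180000000.0) = 0.83 m

0.83 m


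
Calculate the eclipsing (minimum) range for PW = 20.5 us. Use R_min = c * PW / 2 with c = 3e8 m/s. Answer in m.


R_min = 3e8 * 20.5e-6 / 2 = 3075.0 m

3075.0 m


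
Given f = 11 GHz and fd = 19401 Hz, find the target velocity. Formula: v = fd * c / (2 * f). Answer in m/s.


v = 19401 * 3e8 / (2 * 11000000000.0) = 264.6 m/s

264.6 m/s


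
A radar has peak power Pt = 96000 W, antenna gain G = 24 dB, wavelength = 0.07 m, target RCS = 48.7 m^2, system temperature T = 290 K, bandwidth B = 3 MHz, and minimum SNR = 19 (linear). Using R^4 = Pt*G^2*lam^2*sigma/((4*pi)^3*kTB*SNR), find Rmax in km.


G_lin = 10^(24/10) = 251.188643
R^4 = 96000 * 251.188643^2 * 0.07^2 * 48.7 / ((4*pi)^3 * 1.38e-23 * 290 * 3000000.0 * 19)
R^4 = 3.19312e18 m^4
R_max = (3.19312e18)^(1/4) = 42272.1 m = 42.3 km

42.3 km


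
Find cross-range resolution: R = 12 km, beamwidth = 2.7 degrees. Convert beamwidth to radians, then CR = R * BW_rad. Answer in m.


BW_rad = 0.04712389
CR = 12000 * 0.04712389 = 565.5 m

565.5 m


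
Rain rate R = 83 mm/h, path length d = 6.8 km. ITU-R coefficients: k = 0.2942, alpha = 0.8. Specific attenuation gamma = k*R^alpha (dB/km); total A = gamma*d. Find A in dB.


gamma = 0.2942 * 83^0.8 = 10.090325 dB/km
A = 10.090325 * 6.8 = 68.61 dB

68.61 dB


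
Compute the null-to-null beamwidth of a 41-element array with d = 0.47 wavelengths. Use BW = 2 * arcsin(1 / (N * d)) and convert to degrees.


1/(N*d) = 1/(41*0.47) = 0.051894
BW = 2*arcsin(0.051894) = 5.9 degrees

5.9 degrees


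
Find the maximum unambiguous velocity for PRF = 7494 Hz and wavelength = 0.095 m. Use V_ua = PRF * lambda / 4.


V_ua = 7494 * 0.095 / 4 = 178.0 m/s

178.0 m/s


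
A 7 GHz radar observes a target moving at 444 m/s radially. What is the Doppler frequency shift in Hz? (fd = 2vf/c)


fd = 2 * 444 * 7000000000.0 / 3e8 = 20720.0 Hz

20720.0 Hz


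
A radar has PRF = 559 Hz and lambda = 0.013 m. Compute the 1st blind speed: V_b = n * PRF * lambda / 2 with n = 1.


V_blind = 1 * 559 * 0.013 / 2 = 3.6 m/s

3.6 m/s


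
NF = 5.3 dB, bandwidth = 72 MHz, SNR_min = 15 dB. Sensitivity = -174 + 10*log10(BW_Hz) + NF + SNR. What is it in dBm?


10*log10(72000000.0) = 78.57
S = -174 + 78.57 + 5.3 + 15 = -75.1 dBm

-75.1 dBm


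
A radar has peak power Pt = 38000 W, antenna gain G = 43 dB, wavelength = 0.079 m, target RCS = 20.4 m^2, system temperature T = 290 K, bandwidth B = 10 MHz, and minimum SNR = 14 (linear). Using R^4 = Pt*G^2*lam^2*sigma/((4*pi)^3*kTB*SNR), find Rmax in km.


G_lin = 10^(43/10) = 19952.62315
R^4 = 38000 * 19952.62315^2 * 0.079^2 * 20.4 / ((4*pi)^3 * 1.38e-23 * 290 * 10000000.0 * 14)
R^4 = 1.73234e21 m^4
R_max = (1.73234e21)^(1/4) = 204013.2 m = 204.0 km

204.0 km


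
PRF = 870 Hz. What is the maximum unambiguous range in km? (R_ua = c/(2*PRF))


R_ua = 3e8 / (2 * 870) = 172413.8 m = 172.4 km

172.4 km


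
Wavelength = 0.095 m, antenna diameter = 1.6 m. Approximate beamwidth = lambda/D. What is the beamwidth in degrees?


BW_rad = 0.095 / 1.6 = 0.059375
BW_deg = 3.4 degrees

3.4 degrees


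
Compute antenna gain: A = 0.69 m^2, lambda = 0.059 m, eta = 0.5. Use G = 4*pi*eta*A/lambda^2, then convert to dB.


G_linear = 4*pi*0.5*0.69/0.059^2 = 1245.45
G_dB = 10*log10(1245.45) = 31.0 dB

31.0 dB


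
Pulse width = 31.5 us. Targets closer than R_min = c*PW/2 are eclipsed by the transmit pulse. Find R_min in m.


R_min = 3e8 * 31.5e-6 / 2 = 4725.0 m

4725.0 m


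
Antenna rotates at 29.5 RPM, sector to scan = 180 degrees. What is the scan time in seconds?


t = 180 / (29.5 * 360) * 60 = 1.02 s

1.02 s


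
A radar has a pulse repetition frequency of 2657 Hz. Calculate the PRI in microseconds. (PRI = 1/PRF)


PRI = 1/2657 = 0.0003763643 s = 376.4 us

376.4 us


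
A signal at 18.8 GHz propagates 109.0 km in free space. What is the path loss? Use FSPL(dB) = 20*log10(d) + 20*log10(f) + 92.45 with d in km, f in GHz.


20*log10(109.0) = 40.75
20*log10(18.8) = 25.48
FSPL = 158.7 dB

158.7 dB


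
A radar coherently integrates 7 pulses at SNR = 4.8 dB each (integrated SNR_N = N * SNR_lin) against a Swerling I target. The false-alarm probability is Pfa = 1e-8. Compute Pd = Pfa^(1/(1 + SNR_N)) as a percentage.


SNR_lin = 10^(4.8/10) = 3.01995
SNR_N = 7 * 3.01995 = 21.13965
1/(1 + SNR_N) = 1/22.13965 = 0.0451678
Pd = (1e-8)^0.0451678 = 0.43517
Pd = 43.5%

43.5%


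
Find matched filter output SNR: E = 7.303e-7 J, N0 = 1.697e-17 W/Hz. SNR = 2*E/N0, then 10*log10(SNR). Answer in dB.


SNR_lin = 2 * 7.303e-7 / 1.697e-17 = 8.607e10
SNR_dB = 10*log10(8.607e10) = 109.3 dB

109.3 dB


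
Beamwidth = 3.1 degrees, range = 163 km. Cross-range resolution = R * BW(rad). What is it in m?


BW_rad = 0.054105207
CR = 163000 * 0.054105207 = 8819.1 m

8819.1 m


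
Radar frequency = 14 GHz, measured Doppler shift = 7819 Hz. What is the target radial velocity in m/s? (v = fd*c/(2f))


v = 7819 * 3e8 / (2 * 14000000000.0) = 83.8 m/s

83.8 m/s


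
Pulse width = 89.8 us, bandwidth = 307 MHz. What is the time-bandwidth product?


TBP = 89.8 * 307 = 27568.6

27568.6


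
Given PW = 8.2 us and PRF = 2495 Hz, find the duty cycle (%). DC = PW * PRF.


DC = 8.2e-6 * 2495 * 100 = 2.05%

2.05%


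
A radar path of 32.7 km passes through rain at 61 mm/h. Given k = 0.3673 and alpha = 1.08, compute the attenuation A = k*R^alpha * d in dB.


gamma = 0.3673 * 61^1.08 = 31.129859 dB/km
A = 31.129859 * 32.7 = 1017.95 dB

1017.95 dB


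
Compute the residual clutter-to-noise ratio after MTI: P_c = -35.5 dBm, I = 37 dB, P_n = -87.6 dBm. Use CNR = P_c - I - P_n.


CNR = -35.5 - 37 - (-87.6) = 15.1 dB

15.1 dB


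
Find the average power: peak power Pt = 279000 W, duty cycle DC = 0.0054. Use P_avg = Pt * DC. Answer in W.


P_avg = 279000 * 0.0054 = 1506.6 W

1506.6 W


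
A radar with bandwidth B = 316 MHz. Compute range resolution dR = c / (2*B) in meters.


dR = 3e8 / (2 * 316000000.0) = 0.47 m

0.47 m


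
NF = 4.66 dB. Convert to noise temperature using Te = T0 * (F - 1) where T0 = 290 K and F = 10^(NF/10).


NF_lin = 10^(4.66/10) = 2.924152
Te = 290 * (2.924152 - 1) = 558.0 K

558.0 K


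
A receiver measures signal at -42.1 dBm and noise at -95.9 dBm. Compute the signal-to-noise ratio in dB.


SNR = -42.1 - (-95.9) = 53.8 dB

53.8 dB


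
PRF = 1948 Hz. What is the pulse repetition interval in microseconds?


PRI = 1/1948 = 0.000513347 s = 513.3 us

513.3 us


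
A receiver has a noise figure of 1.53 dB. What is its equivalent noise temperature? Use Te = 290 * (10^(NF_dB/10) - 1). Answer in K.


NF_lin = 10^(1.53/10) = 1.422329
Te = 290 * (1.422329 - 1) = 122.5 K

122.5 K


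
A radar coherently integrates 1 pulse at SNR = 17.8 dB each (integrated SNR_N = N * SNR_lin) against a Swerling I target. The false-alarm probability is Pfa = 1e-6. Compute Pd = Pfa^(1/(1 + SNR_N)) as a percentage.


SNR_lin = 10^(17.8/10) = 60.25596
SNR_N = 1 * 60.25596 = 60.25596
1/(1 + SNR_N) = 1/61.25596 = 0.0163249
Pd = (1e-6)^0.0163249 = 0.79809
Pd = 79.8%

79.8%


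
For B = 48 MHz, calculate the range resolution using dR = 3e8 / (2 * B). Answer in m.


dR = 3e8 / (2 * 48000000.0) = 3.13 m

3.13 m


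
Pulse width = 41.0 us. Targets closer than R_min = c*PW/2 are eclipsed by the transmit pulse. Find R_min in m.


R_min = 3e8 * 41.0e-6 / 2 = 6150.0 m

6150.0 m


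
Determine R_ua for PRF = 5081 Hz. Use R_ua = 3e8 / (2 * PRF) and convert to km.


R_ua = 3e8 / (2 * 5081) = 29521.7 m = 29.5 km

29.5 km


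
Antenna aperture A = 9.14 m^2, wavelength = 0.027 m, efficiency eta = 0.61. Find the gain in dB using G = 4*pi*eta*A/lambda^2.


G_linear = 4*pi*0.61*9.14/0.027^2 = 96107.74
G_dB = 10*log10(96107.74) = 49.8 dB

49.8 dB


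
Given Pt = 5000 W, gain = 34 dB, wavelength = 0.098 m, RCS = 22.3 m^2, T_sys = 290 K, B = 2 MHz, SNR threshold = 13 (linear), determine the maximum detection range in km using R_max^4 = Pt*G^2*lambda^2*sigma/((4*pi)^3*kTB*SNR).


G_lin = 10^(34/10) = 2511.886432
R^4 = 5000 * 2511.886432^2 * 0.098^2 * 22.3 / ((4*pi)^3 * 1.38e-23 * 290 * 2000000.0 * 13)
R^4 = 3.27225e19 m^4
R_max = (3.27225e19)^(1/4) = 75633.1 m = 75.6 km

75.6 km
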